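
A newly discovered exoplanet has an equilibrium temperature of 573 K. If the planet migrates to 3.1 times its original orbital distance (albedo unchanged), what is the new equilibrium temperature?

T_eq ∝ L^(1/4) · d^(−1/2).
T′ = 573 / 3.1^(1/2) = 325 K.

T_eq ≈ 325 K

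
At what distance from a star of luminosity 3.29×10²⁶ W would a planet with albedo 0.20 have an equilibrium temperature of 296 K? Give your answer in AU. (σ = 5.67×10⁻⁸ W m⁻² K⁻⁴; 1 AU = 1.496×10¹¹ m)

From T_eq⁴ = L(1−A)/(16πσd²): d = √[L(1−A)/(16πσT_eq⁴)].
d = √[3.29×10²⁶ × 0.80 / (16π × 5.67×10⁻⁸ × (296)⁴)] = 1.10×10¹¹ m = 0.733 AU.

d ≈ 0.733 AU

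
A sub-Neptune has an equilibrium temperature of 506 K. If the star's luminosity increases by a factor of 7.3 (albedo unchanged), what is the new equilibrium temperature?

T_eq ∝ L^(1/4) · d^(−1/2).
T′ = 506 × 7.3^(1/4) = 832 K.

T_eq ≈ 832 K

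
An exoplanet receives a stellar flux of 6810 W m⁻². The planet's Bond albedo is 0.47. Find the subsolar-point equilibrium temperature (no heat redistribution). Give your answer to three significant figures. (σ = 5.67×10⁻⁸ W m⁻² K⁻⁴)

T_ss ≈ 502 K

At the subsolar point the surface absorbs S(1−A) and emits σT⁴ per unit area — no factor of 4, since only the local patch is in balance.
T = [6810 × 0.53 / 5.67×10⁻⁸]^(1/4) = (6.37×10¹⁰)^(1/4) = 502 K.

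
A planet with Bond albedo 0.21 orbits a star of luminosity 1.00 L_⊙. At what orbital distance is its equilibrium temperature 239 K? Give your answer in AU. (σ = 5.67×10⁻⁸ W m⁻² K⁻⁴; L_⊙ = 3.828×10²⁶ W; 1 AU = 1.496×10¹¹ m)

L = 1.00 × 3.828×10²⁶ = 3.83×10²⁶ W.
From T_eq⁴ = L(1−A)/(16πσd²): d = √[L(1−A)/(16πσT_eq⁴)].
d = √[3.83×10²⁶ × 0.79 / (16π × 5.67×10⁻⁸ × (239)⁴)] = 1.80×10¹¹ m = 1.21 AU.

d ≈ 1.21 AU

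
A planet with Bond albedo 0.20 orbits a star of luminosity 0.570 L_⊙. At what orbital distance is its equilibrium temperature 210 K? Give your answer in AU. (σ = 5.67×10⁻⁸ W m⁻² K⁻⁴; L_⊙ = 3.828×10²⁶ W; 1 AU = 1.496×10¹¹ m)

d ≈ 1.19 AU

L = 0.570 × 3.828×10²⁶ = 2.18×10²⁶ W.
From T_eq⁴ = L(1−A)/(16πσd²): d = √[L(1−A)/(16πσT_eq⁴)].
d = √[2.18×10²⁶ × 0.80 / (16π × 5.67×10⁻⁸ × (210)⁴)] = 1.77×10¹¹ m = 1.19 AU.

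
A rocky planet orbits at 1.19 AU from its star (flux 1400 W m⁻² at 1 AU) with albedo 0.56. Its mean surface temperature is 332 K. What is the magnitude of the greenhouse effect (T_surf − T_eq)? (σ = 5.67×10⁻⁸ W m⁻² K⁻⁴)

S = 1400/1.19² = 988.6 W m⁻².
T_eq = [S(1−A)/(4σ)]^(1/4) = [988.6×0.44/(4×5.67×10⁻⁸)]^(1/4) = 209.3 K.
ΔT = T_surf − T_eq = 332 − 209.3.

ΔT ≈ 122.7 K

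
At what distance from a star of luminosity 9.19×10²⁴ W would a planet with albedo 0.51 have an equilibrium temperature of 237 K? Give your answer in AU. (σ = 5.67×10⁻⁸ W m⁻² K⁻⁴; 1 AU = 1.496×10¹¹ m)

d ≈ 0.150 AU

From T_eq⁴ = L(1−A)/(16πσd²): d = √[L(1−A)/(16πσT_eq⁴)].
d = √[9.19×10²⁴ × 0.49 / (16π × 5.67×10⁻⁸ × (237)⁴)] = 2.24×10¹⁰ m = 0.150 AU.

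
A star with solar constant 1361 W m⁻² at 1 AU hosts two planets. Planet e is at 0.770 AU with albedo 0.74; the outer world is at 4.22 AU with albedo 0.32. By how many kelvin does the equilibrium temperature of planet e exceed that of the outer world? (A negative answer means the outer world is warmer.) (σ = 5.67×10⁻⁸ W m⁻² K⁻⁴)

ΔT ≈ 103.5 K

T_eq = [S₀(1−A)/(4σd²)]^(1/4), so T ∝ (1−A)^(1/4) / √d.
T₁ = [1361×0.26/(4×5.67×10⁻⁸×0.770²)]^(1/4) = 226.49 K.
T₂ = [1361×0.68/(4×5.67×10⁻⁸×4.22²)]^(1/4) = 123.03 K.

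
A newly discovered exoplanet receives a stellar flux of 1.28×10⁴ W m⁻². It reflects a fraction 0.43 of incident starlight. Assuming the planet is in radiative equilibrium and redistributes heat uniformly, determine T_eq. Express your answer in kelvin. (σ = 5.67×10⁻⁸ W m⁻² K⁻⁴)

T_eq ≈ 424 K

Energy balance: absorbed = emitted ⇒ πR²·S(1−A) = 4πR²·σT_eq⁴, so T_eq⁴ = S(1−A)/(4σ).
T_eq = [1.28×10⁴ × 0.57 / (4 × 5.67×10⁻⁸)]^(1/4) = (3.22×10¹⁰)^(1/4) = 424 K.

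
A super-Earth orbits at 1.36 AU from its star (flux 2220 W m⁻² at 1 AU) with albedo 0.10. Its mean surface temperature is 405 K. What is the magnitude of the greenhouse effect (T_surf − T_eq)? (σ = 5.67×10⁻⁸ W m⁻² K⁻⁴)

ΔT ≈ 142.3 K

S = 2220/1.36² = 1200 W m⁻².
T_eq = [S(1−A)/(4σ)]^(1/4) = [1200×0.90/(4×5.67×10⁻⁸)]^(1/4) = 262.7 K.
ΔT = T_surf − T_eq = 405 − 262.7.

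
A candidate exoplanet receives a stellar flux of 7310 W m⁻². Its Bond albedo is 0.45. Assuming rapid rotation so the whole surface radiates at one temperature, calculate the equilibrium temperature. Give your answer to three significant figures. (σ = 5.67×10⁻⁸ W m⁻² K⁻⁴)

Energy balance: absorbed = emitted ⇒ πR²·S(1−A) = 4πR²·σT_eq⁴, so T_eq⁴ = S(1−A)/(4σ).
T_eq = [7310 × 0.55 / (4 × 5.67×10⁻⁸)]^(1/4) = (1.77×10¹⁰)^(1/4) = 365 K.

T_eq ≈ 365 K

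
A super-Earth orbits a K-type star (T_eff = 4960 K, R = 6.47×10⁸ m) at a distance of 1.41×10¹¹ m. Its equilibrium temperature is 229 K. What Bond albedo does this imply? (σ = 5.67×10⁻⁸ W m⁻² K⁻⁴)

L = 4πR_⋆²σT_⋆⁴ = 4π(6.47×10⁸)² × 5.67×10⁻⁸ × (4960)⁴ = 1.81×10²⁶ W.
S = L/(4πd²) = 723 W m⁻².
From T_eq⁴ = S(1−A)/(4σ): 1−A = 4σT_eq⁴/S.
1−A = 4 × 5.67×10⁻⁸ × (229)⁴ / 723 = 0.863.

A ≈ 0.14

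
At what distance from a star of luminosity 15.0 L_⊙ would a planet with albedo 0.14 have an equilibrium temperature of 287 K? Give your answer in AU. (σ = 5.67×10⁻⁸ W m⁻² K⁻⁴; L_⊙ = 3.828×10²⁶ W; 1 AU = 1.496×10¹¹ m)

d ≈ 3.38 AU

L = 15.0 × 3.828×10²⁶ = 5.74×10²⁷ W.
From T_eq⁴ = L(1−A)/(16πσd²): d = √[L(1−A)/(16πσT_eq⁴)].
d = √[5.74×10²⁷ × 0.86 / (16π × 5.67×10⁻⁸ × (287)⁴)] = 5.05×10¹¹ m = 3.38 AU.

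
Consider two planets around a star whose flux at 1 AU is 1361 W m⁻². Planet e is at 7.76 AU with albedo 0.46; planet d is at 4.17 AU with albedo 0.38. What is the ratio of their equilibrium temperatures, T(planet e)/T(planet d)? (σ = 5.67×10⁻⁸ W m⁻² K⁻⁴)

T_eq = [S₀(1−A)/(4σd²)]^(1/4), so T ∝ (1−A)^(1/4) / √d.
T₁ = [1361×0.54/(4×5.67×10⁻⁸×7.76²)]^(1/4) = 85.65 K.
T₂ = [1361×0.62/(4×5.67×10⁻⁸×4.17²)]^(1/4) = 120.94 K.

T₁/T₂ ≈ 0.708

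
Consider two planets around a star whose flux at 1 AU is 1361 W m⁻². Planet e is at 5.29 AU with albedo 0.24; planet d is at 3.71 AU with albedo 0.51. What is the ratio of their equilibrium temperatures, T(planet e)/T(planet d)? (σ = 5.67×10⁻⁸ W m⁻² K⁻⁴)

T₁/T₂ ≈ 0.935

T_eq = [S₀(1−A)/(4σd²)]^(1/4), so T ∝ (1−A)^(1/4) / √d.
T₁ = [1361×0.76/(4×5.67×10⁻⁸×5.29²)]^(1/4) = 112.99 K.
T₂ = [1361×0.49/(4×5.67×10⁻⁸×3.71²)]^(1/4) = 120.90 K.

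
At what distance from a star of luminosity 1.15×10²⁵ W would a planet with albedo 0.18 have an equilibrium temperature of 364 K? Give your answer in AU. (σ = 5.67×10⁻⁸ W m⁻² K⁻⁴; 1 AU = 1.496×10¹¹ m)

From T_eq⁴ = L(1−A)/(16πσd²): d = √[L(1−A)/(16πσT_eq⁴)].
d = √[1.15×10²⁵ × 0.82 / (16π × 5.67×10⁻⁸ × (364)⁴)] = 1.37×10¹⁰ m = 0.0918 AU.

d ≈ 0.0918 AU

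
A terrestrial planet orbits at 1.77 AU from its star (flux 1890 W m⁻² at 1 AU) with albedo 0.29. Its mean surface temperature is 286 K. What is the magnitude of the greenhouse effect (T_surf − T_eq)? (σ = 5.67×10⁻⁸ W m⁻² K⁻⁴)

S = 1890/1.77² = 603.3 W m⁻².
T_eq = [S(1−A)/(4σ)]^(1/4) = [603.3×0.71/(4×5.67×10⁻⁸)]^(1/4) = 208.5 K.
ΔT = T_surf − T_eq = 286 − 208.5.

ΔT ≈ 77.5 K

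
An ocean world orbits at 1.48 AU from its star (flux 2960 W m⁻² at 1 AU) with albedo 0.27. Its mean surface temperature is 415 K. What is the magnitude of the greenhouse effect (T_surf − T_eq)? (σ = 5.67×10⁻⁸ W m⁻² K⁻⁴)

ΔT ≈ 158.2 K

S = 2960/1.48² = 1351 W m⁻².
T_eq = [S(1−A)/(4σ)]^(1/4) = [1351×0.73/(4×5.67×10⁻⁸)]^(1/4) = 256.8 K.
ΔT = T_surf − T_eq = 415 − 256.8.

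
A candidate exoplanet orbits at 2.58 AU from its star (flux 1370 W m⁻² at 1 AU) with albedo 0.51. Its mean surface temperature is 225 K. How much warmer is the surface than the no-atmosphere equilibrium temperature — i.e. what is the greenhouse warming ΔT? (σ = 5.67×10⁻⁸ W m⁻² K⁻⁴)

ΔT ≈ 79.8 K

S = 1370/2.58² = 205.8 W m⁻².
T_eq = [S(1−A)/(4σ)]^(1/4) = [205.8×0.49/(4×5.67×10⁻⁸)]^(1/4) = 145.2 K.
ΔT = T_surf − T_eq = 225 − 145.2.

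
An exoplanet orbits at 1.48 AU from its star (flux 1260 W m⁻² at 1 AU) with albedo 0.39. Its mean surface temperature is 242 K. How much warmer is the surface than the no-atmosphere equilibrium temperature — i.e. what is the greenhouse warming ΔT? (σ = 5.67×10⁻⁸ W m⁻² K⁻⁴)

ΔT ≈ 43.7 K

S = 1260/1.48² = 575.2 W m⁻².
T_eq = [S(1−A)/(4σ)]^(1/4) = [575.2×0.61/(4×5.67×10⁻⁸)]^(1/4) = 198.3 K.
ΔT = T_surf − T_eq = 242 − 198.3.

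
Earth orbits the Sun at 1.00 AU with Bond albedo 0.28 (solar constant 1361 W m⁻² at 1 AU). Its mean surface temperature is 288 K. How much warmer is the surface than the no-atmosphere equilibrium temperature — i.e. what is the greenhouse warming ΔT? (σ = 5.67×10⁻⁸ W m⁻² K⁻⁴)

S = 1361/1.00² = 1361 W m⁻².
T_eq = [S(1−A)/(4σ)]^(1/4) = [1361×0.72/(4×5.67×10⁻⁸)]^(1/4) = 256.4 K.
ΔT = T_surf − T_eq = 288 − 256.4.

ΔT ≈ 31.6 K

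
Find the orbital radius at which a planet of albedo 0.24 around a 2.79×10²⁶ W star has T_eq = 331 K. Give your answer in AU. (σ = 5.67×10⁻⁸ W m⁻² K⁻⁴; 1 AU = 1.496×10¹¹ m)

d ≈ 0.526 AU

From T_eq⁴ = L(1−A)/(16πσd²): d = √[L(1−A)/(16πσT_eq⁴)].
d = √[2.79×10²⁶ × 0.76 / (16π × 5.67×10⁻⁸ × (331)⁴)] = 7.87×10¹⁰ m = 0.526 AU.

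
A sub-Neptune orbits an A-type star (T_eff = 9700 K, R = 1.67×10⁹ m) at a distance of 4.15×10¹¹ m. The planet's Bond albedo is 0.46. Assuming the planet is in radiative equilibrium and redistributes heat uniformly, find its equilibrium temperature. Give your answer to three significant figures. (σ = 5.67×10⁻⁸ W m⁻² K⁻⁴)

L = 4πR_⋆²σT_⋆⁴ = 4π(1.67×10⁹)² × 5.67×10⁻⁸ × (9700)⁴ = 1.76×10²⁸ W.
S = L/(4πd²) = 8130 W m⁻².
Energy balance: absorbed = emitted ⇒ πR²·S(1−A) = 4πR²·σT_eq⁴, so T_eq⁴ = S(1−A)/(4σ).
T_eq = [8130 × 0.54 / (4 × 5.67×10⁻⁸)]^(1/4) = (1.94×10¹⁰)^(1/4) = 373 K.

T_eq ≈ 373 K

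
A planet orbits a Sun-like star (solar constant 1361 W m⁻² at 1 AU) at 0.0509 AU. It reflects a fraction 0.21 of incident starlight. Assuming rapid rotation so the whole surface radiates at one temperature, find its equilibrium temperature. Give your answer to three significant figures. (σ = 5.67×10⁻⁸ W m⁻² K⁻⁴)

Flux at 0.0509 AU: S = 1361/0.0509² = 5.25×10⁵ W m⁻².
Energy balance: absorbed = emitted ⇒ πR²·S(1−A) = 4πR²·σT_eq⁴, so T_eq⁴ = S(1−A)/(4σ).
T_eq = [5.25×10⁵ × 0.79 / (4 × 5.67×10⁻⁸)]^(1/4) = (1.83×10¹²)^(1/4) = 1160 K.

T_eq ≈ 1160 K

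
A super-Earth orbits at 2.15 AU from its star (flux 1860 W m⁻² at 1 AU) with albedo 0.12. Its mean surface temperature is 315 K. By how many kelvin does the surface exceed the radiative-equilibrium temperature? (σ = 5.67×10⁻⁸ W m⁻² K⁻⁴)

S = 1860/2.15² = 402.4 W m⁻².
T_eq = [S(1−A)/(4σ)]^(1/4) = [402.4×0.88/(4×5.67×10⁻⁸)]^(1/4) = 198.8 K.
ΔT = T_surf − T_eq = 315 − 198.8.

ΔT ≈ 116.2 K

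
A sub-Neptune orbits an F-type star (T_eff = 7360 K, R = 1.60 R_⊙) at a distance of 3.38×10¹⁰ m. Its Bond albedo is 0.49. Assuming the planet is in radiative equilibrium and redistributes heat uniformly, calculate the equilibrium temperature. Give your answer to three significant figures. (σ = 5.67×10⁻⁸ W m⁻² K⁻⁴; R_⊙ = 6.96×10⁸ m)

T_eq ≈ 798 K

R_⋆ = 1.60 × 6.96×10⁸ = 1.11×10⁹ m.
L = 4πR_⋆²σT_⋆⁴ = 4π(1.11×10⁹)² × 5.67×10⁻⁸ × (7360)⁴ = 2.59×10²⁷ W.
S = L/(4πd²) = 1.81×10⁵ W m⁻².
Energy balance: absorbed = emitted ⇒ πR²·S(1−A) = 4πR²·σT_eq⁴, so T_eq⁴ = S(1−A)/(4σ).
T_eq = [1.81×10⁵ × 0.51 / (4 × 5.67×10⁻⁸)]^(1/4) = (4.06×10¹¹)^(1/4) = 798 K.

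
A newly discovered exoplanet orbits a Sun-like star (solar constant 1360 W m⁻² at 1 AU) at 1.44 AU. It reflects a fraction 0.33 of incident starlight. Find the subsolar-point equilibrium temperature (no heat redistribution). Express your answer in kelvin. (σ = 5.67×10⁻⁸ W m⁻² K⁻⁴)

T_ss ≈ 297 K

Flux at 1.44 AU: S = 1360/1.44² = 656 W m⁻².
At the subsolar point the surface absorbs S(1−A) and emits σT⁴ per unit area — no factor of 4, since only the local patch is in balance.
T = [656 × 0.67 / 5.67×10⁻⁸]^(1/4) = (7.75×10⁹)^(1/4) = 297 K.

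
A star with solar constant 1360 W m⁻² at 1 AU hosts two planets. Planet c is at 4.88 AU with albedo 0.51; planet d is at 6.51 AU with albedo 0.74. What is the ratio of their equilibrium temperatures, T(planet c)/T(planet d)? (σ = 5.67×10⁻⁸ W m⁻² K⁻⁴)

T_eq = [S₀(1−A)/(4σd²)]^(1/4), so T ∝ (1−A)^(1/4) / √d.
T₁ = [1360×0.49/(4×5.67×10⁻⁸×4.88²)]^(1/4) = 105.39 K.
T₂ = [1360×0.26/(4×5.67×10⁻⁸×6.51²)]^(1/4) = 77.88 K.

T₁/T₂ ≈ 1.353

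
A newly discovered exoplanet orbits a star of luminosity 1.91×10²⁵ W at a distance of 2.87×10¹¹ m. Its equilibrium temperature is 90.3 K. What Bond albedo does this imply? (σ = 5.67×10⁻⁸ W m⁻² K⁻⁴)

Flux: S = L/(4πd²) = 1.91×10²⁵/(4π×(2.87×10¹¹)²) = 18.5 W m⁻².
From T_eq⁴ = S(1−A)/(4σ): 1−A = 4σT_eq⁴/S.
1−A = 4 × 5.67×10⁻⁸ × (90.3)⁴ / 18.5 = 0.817.

A ≈ 0.18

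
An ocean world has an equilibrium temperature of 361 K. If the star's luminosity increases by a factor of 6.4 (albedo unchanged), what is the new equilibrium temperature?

T_eq ∝ L^(1/4) · d^(−1/2).
T′ = 361 × 6.4^(1/4) = 574 K.

T_eq ≈ 574 K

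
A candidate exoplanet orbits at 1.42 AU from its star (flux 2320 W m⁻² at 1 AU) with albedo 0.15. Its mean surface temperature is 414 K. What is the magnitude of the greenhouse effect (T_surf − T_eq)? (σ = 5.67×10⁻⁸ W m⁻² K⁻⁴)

ΔT ≈ 157.7 K

S = 2320/1.42² = 1151 W m⁻².
T_eq = [S(1−A)/(4σ)]^(1/4) = [1151×0.85/(4×5.67×10⁻⁸)]^(1/4) = 256.3 K.
ΔT = T_surf − T_eq = 414 − 256.3.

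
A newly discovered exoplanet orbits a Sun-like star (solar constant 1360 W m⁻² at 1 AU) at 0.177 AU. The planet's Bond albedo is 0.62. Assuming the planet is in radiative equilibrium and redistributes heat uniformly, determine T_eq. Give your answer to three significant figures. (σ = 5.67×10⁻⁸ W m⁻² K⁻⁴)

Flux at 0.177 AU: S = 1360/0.177² = 4.34×10⁴ W m⁻².
Energy balance: absorbed = emitted ⇒ πR²·S(1−A) = 4πR²·σT_eq⁴, so T_eq⁴ = S(1−A)/(4σ).
T_eq = [4.34×10⁴ × 0.38 / (4 × 5.67×10⁻⁸)]^(1/4) = (7.27×10¹⁰)^(1/4) = 519 K.

T_eq ≈ 519 K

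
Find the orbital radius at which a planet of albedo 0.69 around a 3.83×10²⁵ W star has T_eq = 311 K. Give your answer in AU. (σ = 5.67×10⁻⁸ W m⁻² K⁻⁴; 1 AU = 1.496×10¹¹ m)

From T_eq⁴ = L(1−A)/(16πσd²): d = √[L(1−A)/(16πσT_eq⁴)].
d = √[3.83×10²⁵ × 0.31 / (16π × 5.67×10⁻⁸ × (311)⁴)] = 2.11×10¹⁰ m = 0.141 AU.

d ≈ 0.141 AU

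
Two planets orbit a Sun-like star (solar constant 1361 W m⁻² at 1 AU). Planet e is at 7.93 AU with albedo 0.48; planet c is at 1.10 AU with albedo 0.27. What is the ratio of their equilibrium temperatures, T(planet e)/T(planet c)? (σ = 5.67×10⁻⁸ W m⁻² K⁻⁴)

T_eq = [S₀(1−A)/(4σd²)]^(1/4), so T ∝ (1−A)^(1/4) / √d.
T₁ = [1361×0.52/(4×5.67×10⁻⁸×7.93²)]^(1/4) = 83.93 K.
T₂ = [1361×0.73/(4×5.67×10⁻⁸×1.10²)]^(1/4) = 245.29 K.

T₁/T₂ ≈ 0.342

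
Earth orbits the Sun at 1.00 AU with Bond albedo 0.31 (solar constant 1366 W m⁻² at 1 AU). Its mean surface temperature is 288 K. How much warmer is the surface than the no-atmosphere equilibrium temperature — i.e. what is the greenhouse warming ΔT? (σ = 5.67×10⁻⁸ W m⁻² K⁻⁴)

ΔT ≈ 34.1 K

S = 1366/1.00² = 1366 W m⁻².
T_eq = [S(1−A)/(4σ)]^(1/4) = [1366×0.69/(4×5.67×10⁻⁸)]^(1/4) = 253.9 K.
ΔT = T_surf − T_eq = 288 − 253.9.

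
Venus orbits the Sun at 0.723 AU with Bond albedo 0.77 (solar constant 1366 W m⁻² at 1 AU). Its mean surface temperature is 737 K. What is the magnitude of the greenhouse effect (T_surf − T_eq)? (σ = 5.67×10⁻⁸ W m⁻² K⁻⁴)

S = 1366/0.723² = 2613 W m⁻².
T_eq = [S(1−A)/(4σ)]^(1/4) = [2613×0.23/(4×5.67×10⁻⁸)]^(1/4) = 226.9 K.
ΔT = T_surf − T_eq = 737 − 226.9.

ΔT ≈ 510.1 K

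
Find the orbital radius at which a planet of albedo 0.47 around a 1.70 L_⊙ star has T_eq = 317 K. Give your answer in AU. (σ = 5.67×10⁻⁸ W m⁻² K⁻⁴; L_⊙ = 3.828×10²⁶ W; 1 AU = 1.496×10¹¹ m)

L = 1.70 × 3.828×10²⁶ = 6.51×10²⁶ W.
From T_eq⁴ = L(1−A)/(16πσd²): d = √[L(1−A)/(16πσT_eq⁴)].
d = √[6.51×10²⁶ × 0.53 / (16π × 5.67×10⁻⁸ × (317)⁴)] = 1.09×10¹¹ m = 0.732 AU.

d ≈ 0.732 AU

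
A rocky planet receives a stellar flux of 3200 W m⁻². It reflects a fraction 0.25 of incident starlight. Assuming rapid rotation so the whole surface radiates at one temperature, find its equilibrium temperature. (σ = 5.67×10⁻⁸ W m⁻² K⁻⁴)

Energy balance: absorbed = emitted ⇒ πR²·S(1−A) = 4πR²·σT_eq⁴, so T_eq⁴ = S(1−A)/(4σ).
T_eq = [3200 × 0.75 / (4 × 5.67×10⁻⁸)]^(1/4) = (1.06×10¹⁰)^(1/4) = 321 K.

T_eq ≈ 321 K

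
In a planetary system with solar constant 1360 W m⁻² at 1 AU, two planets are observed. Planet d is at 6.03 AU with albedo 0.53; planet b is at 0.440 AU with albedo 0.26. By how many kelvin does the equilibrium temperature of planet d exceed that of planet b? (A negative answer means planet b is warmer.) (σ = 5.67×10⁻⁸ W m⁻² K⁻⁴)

T_eq = [S₀(1−A)/(4σd²)]^(1/4), so T ∝ (1−A)^(1/4) / √d.
T₁ = [1360×0.47/(4×5.67×10⁻⁸×6.03²)]^(1/4) = 93.83 K.
T₂ = [1360×0.74/(4×5.67×10⁻⁸×0.440²)]^(1/4) = 389.09 K.

ΔT ≈ -295.3 K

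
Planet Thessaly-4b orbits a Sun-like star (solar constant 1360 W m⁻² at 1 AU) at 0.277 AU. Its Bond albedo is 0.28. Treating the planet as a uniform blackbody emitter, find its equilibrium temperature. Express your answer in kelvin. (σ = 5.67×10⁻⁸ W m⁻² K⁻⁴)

T_eq ≈ 487 K

Flux at 0.277 AU: S = 1360/0.277² = 1.77×10⁴ W m⁻².
Energy balance: absorbed = emitted ⇒ πR²·S(1−A) = 4πR²·σT_eq⁴, so T_eq⁴ = S(1−A)/(4σ).
T_eq = [1.77×10⁴ × 0.72 / (4 × 5.67×10⁻⁸)]^(1/4) = (5.63×10¹⁰)^(1/4) = 487 K.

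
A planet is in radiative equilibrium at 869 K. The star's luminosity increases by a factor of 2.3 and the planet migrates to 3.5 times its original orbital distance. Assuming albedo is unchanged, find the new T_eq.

T_eq ≈ 572 K

T_eq ∝ L^(1/4) · d^(−1/2).
T′ = 869 × 2.3^(1/4) / 3.5^(1/2) = 572 K.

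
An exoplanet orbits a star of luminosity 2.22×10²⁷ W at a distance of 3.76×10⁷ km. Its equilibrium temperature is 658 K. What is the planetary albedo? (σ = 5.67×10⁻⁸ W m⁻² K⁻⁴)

d = 3.76×10⁷ km = 3.76×10¹⁰ m.
Flux: S = L/(4πd²) = 2.22×10²⁷/(4π×(3.76×10¹⁰)²) = 1.25×10⁵ W m⁻².
From T_eq⁴ = S(1−A)/(4σ): 1−A = 4σT_eq⁴/S.
1−A = 4 × 5.67×10⁻⁸ × (658)⁴ / 1.25×10⁵ = 0.340.

A ≈ 0.66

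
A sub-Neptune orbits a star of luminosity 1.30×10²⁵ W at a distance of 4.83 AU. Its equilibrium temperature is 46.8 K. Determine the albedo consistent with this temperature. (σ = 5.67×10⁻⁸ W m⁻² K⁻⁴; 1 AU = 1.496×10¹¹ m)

d = 4.83 AU = 7.23×10¹¹ m.
Flux: S = L/(4πd²) = 1.30×10²⁵/(4π×(7.23×10¹¹)²) = 1.98 W m⁻².
From T_eq⁴ = S(1−A)/(4σ): 1−A = 4σT_eq⁴/S.
1−A = 4 × 5.67×10⁻⁸ × (46.8)⁴ / 1.98 = 0.549.

A ≈ 0.45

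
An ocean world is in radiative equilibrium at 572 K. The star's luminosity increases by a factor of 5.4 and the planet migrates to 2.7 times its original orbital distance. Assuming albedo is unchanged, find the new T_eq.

T_eq ≈ 531 K

T_eq ∝ L^(1/4) · d^(−1/2).
T′ = 572 × 5.4^(1/4) / 2.7^(1/2) = 531 K.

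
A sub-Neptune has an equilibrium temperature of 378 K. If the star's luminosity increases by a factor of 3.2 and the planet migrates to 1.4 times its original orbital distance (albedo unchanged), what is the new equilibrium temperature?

T_eq ≈ 427 K

T_eq ∝ L^(1/4) · d^(−1/2).
T′ = 378 × 3.2^(1/4) / 1.4^(1/2) = 427 K.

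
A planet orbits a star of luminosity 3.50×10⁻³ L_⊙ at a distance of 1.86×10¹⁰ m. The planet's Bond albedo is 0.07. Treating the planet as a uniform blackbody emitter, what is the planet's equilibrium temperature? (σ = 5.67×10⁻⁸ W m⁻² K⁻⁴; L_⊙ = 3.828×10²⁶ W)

L = 3.50×10⁻³ × 3.828×10²⁶ = 1.34×10²⁴ W.
Flux: S = L/(4πd²) = 1.34×10²⁴/(4π×(1.86×10¹⁰)²) = 308 W m⁻².
Energy balance: absorbed = emitted ⇒ πR²·S(1−A) = 4πR²·σT_eq⁴, so T_eq⁴ = S(1−A)/(4σ).
T_eq = [308 × 0.93 / (4 × 5.67×10⁻⁸)]^(1/4) = (1.26×10⁹)^(1/4) = 189 K.

T_eq ≈ 189 K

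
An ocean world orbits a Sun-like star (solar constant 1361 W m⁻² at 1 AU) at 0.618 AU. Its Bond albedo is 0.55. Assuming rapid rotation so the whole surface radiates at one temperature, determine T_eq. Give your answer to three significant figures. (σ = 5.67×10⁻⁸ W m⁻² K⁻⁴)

Flux at 0.618 AU: S = 1361/0.618² = 3560 W m⁻².
Energy balance: absorbed = emitted ⇒ πR²·S(1−A) = 4πR²·σT_eq⁴, so T_eq⁴ = S(1−A)/(4σ).
T_eq = [3560 × 0.45 / (4 × 5.67×10⁻⁸)]^(1/4) = (7.07×10⁹)^(1/4) = 290 K.

T_eq ≈ 290 K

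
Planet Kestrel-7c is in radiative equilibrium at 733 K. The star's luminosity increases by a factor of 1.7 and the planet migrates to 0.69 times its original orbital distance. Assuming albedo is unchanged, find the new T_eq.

T_eq ≈ 1010 K

T_eq ∝ L^(1/4) · d^(−1/2).
T′ = 733 × 1.7^(1/4) / 0.69^(1/2) = 1010 K.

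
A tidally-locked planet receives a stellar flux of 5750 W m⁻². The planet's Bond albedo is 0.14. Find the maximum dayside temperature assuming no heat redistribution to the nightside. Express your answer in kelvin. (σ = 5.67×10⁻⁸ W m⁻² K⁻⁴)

With no redistribution each surface element balances locally: S(1−A) = σT⁴.
T = [5750 × 0.86 / 5.67×10⁻⁸]^(1/4) = (8.72×10¹⁰)^(1/4) = 543 K.

T_ss ≈ 543 K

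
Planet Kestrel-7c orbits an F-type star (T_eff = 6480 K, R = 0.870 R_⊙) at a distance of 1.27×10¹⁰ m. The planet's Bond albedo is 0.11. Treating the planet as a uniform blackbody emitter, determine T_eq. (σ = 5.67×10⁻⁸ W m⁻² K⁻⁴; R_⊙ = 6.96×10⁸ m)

R_⋆ = 0.870 × 6.96×10⁸ = 6.06×10⁸ m.
L = 4πR_⋆²σT_⋆⁴ = 4π(6.06×10⁸)² × 5.67×10⁻⁸ × (6480)⁴ = 4.61×10²⁶ W.
S = L/(4πd²) = 2.27×10⁵ W m⁻².
Energy balance: absorbed = emitted ⇒ πR²·S(1−A) = 4πR²·σT_eq⁴, so T_eq⁴ = S(1−A)/(4σ).
T_eq = [2.27×10⁵ × 0.89 / (4 × 5.67×10⁻⁸)]^(1/4) = (8.92×10¹¹)^(1/4) = 972 K.

T_eq ≈ 972 K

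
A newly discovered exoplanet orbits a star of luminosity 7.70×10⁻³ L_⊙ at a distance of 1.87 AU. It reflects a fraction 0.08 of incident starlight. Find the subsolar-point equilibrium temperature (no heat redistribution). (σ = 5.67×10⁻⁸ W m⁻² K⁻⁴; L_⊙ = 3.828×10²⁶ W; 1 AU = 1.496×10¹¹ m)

T_ss ≈ 83.5 K

d = 1.87 AU = 2.80×10¹¹ m.
L = 7.70×10⁻³ × 3.828×10²⁶ = 2.95×10²⁴ W.
Flux: S = L/(4πd²) = 2.95×10²⁴/(4π×(2.80×10¹¹)²) = 3.00 W m⁻².
At the subsolar point the surface absorbs S(1−A) and emits σT⁴ per unit area — no factor of 4, since only the local patch is in balance.
T = [3.00 × 0.92 / 5.67×10⁻⁸]^(1/4) = (4.86×10⁷)^(1/4) = 83.5 K.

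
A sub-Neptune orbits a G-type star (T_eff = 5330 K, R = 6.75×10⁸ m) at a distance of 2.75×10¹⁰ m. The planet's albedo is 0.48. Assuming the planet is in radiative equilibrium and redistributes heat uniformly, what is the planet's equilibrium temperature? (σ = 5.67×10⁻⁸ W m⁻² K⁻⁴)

T_eq ≈ 501 K

L = 4πR_⋆²σT_⋆⁴ = 4π(6.75×10⁸)² × 5.67×10⁻⁸ × (5330)⁴ = 2.62×10²⁶ W.
S = L/(4πd²) = 2.76×10⁴ W m⁻².
Energy balance: absorbed = emitted ⇒ πR²·S(1−A) = 4πR²·σT_eq⁴, so T_eq⁴ = S(1−A)/(4σ).
T_eq = [2.76×10⁴ × 0.52 / (4 × 5.67×10⁻⁸)]^(1/4) = (6.32×10¹⁰)^(1/4) = 501 K.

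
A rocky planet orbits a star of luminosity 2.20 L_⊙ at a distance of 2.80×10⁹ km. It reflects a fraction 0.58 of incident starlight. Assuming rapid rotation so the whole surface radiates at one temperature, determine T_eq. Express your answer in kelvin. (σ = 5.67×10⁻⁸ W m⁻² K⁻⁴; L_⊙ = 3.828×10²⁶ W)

T_eq ≈ 63.1 K

d = 2.80×10⁹ km = 2.80×10¹² m.
L = 2.20 × 3.828×10²⁶ = 8.42×10²⁶ W.
Flux: S = L/(4πd²) = 8.42×10²⁶/(4π×(2.80×10¹²)²) = 8.55 W m⁻².
Energy balance: absorbed = emitted ⇒ πR²·S(1−A) = 4πR²·σT_eq⁴, so T_eq⁴ = S(1−A)/(4σ).
T_eq = [8.55 × 0.42 / (4 × 5.67×10⁻⁸)]^(1/4) = (1.58×10⁷)^(1/4) = 63.1 K.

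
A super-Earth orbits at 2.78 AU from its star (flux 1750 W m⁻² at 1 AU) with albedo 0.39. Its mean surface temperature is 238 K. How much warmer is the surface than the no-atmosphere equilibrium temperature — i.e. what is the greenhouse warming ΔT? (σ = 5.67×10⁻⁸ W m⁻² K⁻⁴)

ΔT ≈ 80.9 K

S = 1750/2.78² = 226.4 W m⁻².
T_eq = [S(1−A)/(4σ)]^(1/4) = [226.4×0.61/(4×5.67×10⁻⁸)]^(1/4) = 157.1 K.
ΔT = T_surf − T_eq = 238 − 157.1.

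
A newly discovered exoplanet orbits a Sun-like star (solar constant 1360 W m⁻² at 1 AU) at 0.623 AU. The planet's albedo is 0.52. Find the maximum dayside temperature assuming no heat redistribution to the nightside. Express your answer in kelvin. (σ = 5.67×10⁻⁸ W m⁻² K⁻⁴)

Flux at 0.623 AU: S = 1360/0.623² = 3500 W m⁻².
With no redistribution each surface element balances locally: S(1−A) = σT⁴.
T = [3500 × 0.48 / 5.67×10⁻⁸]^(1/4) = (2.97×10¹⁰)^(1/4) = 415 K.

T_ss ≈ 415 K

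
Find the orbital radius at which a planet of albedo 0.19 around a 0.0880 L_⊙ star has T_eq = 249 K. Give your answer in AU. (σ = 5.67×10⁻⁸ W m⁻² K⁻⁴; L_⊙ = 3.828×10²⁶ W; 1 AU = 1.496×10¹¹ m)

L = 0.0880 × 3.828×10²⁶ = 3.37×10²⁵ W.
From T_eq⁴ = L(1−A)/(16πσd²): d = √[L(1−A)/(16πσT_eq⁴)].
d = √[3.37×10²⁵ × 0.81 / (16π × 5.67×10⁻⁸ × (249)⁴)] = 4.99×10¹⁰ m = 0.334 AU.

d ≈ 0.334 AU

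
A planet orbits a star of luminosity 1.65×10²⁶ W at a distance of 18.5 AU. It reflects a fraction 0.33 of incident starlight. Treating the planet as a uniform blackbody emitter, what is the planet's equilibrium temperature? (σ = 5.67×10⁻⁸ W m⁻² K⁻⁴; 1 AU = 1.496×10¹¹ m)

T_eq ≈ 47.4 K

d = 18.5 AU = 2.77×10¹² m.
Flux: S = L/(4πd²) = 1.65×10²⁶/(4π×(2.77×10¹²)²) = 1.71 W m⁻².
Energy balance: absorbed = emitted ⇒ πR²·S(1−A) = 4πR²·σT_eq⁴, so T_eq⁴ = S(1−A)/(4σ).
T_eq = [1.71 × 0.67 / (4 × 5.67×10⁻⁸)]^(1/4) = (5.06×10⁶)^(1/4) = 47.4 K.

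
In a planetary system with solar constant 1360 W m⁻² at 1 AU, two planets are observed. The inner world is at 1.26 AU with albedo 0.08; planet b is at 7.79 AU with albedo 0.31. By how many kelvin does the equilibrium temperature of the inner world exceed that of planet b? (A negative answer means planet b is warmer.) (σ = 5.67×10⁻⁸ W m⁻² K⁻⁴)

T_eq = [S₀(1−A)/(4σd²)]^(1/4), so T ∝ (1−A)^(1/4) / √d.
T₁ = [1360×0.92/(4×5.67×10⁻⁸×1.26²)]^(1/4) = 242.79 K.
T₂ = [1360×0.69/(4×5.67×10⁻⁸×7.79²)]^(1/4) = 90.87 K.

ΔT ≈ 151.9 K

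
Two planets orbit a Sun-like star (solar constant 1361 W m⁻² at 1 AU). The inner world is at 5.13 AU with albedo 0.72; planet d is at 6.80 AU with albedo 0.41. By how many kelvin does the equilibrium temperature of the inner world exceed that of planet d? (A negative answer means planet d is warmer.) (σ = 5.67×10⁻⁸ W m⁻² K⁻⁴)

ΔT ≈ -4.2 K

T_eq = [S₀(1−A)/(4σd²)]^(1/4), so T ∝ (1−A)^(1/4) / √d.
T₁ = [1361×0.28/(4×5.67×10⁻⁸×5.13²)]^(1/4) = 89.39 K.
T₂ = [1361×0.59/(4×5.67×10⁻⁸×6.80²)]^(1/4) = 93.54 K.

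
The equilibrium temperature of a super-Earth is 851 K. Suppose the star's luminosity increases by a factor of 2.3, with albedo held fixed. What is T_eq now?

T_eq ∝ L^(1/4) · d^(−1/2).
T′ = 851 × 2.3^(1/4) = 1050 K.

T_eq ≈ 1050 K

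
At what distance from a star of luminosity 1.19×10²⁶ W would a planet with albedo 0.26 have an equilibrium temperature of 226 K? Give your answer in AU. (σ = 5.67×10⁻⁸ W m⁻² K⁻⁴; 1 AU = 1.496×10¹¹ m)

From T_eq⁴ = L(1−A)/(16πσd²): d = √[L(1−A)/(16πσT_eq⁴)].
d = √[1.19×10²⁶ × 0.74 / (16π × 5.67×10⁻⁸ × (226)⁴)] = 1.09×10¹¹ m = 0.727 AU.

d ≈ 0.727 AU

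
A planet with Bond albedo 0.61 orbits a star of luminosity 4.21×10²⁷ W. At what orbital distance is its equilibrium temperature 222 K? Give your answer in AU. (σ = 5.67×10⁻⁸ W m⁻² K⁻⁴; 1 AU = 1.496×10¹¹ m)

d ≈ 3.26 AU

From T_eq⁴ = L(1−A)/(16πσd²): d = √[L(1−A)/(16πσT_eq⁴)].
d = √[4.21×10²⁷ × 0.39 / (16π × 5.67×10⁻⁸ × (222)⁴)] = 4.87×10¹¹ m = 3.26 AU.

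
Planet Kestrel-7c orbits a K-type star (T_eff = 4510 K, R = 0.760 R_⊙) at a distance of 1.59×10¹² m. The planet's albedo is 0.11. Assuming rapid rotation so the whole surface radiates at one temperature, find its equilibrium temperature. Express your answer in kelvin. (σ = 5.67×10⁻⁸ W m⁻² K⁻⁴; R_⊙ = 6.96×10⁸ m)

R_⋆ = 0.760 × 6.96×10⁸ = 5.29×10⁸ m.
L = 4πR_⋆²σT_⋆⁴ = 4π(5.29×10⁸)² × 5.67×10⁻⁸ × (4510)⁴ = 8.25×10²⁵ W.
S = L/(4πd²) = 2.60 W m⁻².
Energy balance: absorbed = emitted ⇒ πR²·S(1−A) = 4πR²·σT_eq⁴, so T_eq⁴ = S(1−A)/(4σ).
T_eq = [2.60 × 0.89 / (4 × 5.67×10⁻⁸)]^(1/4) = (1.02×10⁷)^(1/4) = 56.5 K.

T_eq ≈ 56.5 K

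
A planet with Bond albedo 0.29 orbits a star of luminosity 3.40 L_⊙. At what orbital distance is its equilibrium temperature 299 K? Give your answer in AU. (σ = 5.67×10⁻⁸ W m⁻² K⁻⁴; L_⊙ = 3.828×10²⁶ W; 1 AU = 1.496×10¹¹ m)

d ≈ 1.35 AU

L = 3.40 × 3.828×10²⁶ = 1.30×10²⁷ W.
From T_eq⁴ = L(1−A)/(16πσd²): d = √[L(1−A)/(16πσT_eq⁴)].
d = √[1.30×10²⁷ × 0.71 / (16π × 5.67×10⁻⁸ × (299)⁴)] = 2.01×10¹¹ m = 1.35 AU.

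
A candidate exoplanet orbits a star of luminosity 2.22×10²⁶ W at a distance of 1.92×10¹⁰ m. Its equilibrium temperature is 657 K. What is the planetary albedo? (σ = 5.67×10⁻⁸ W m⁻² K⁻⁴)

A ≈ 0.12

Flux: S = L/(4πd²) = 2.22×10²⁶/(4π×(1.92×10¹⁰)²) = 4.79×10⁴ W m⁻².
From T_eq⁴ = S(1−A)/(4σ): 1−A = 4σT_eq⁴/S.
1−A = 4 × 5.67×10⁻⁸ × (657)⁴ / 4.79×10⁴ = 0.882.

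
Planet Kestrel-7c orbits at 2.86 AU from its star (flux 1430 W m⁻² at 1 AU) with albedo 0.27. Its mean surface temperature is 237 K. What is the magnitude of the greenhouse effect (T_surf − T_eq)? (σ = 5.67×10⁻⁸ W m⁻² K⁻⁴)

ΔT ≈ 83.0 K

S = 1430/2.86² = 174.8 W m⁻².
T_eq = [S(1−A)/(4σ)]^(1/4) = [174.8×0.73/(4×5.67×10⁻⁸)]^(1/4) = 154.0 K.
ΔT = T_surf − T_eq = 237 − 154.0.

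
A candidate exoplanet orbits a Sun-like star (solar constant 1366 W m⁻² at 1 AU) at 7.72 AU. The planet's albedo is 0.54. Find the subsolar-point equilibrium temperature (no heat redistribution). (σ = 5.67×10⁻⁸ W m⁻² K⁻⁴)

Flux at 7.72 AU: S = 1366/7.72² = 22.9 W m⁻².
At the subsolar point the surface absorbs S(1−A) and emits σT⁴ per unit area — no factor of 4, since only the local patch is in balance.
T = [22.9 × 0.46 / 5.67×10⁻⁸]^(1/4) = (1.86×10⁸)^(1/4) = 117 K.

T_ss ≈ 117 K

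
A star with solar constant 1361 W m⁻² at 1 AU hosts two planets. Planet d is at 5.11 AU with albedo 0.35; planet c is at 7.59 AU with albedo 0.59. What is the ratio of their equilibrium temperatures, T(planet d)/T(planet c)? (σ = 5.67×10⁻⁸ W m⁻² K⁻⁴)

T_eq = [S₀(1−A)/(4σd²)]^(1/4), so T ∝ (1−A)^(1/4) / √d.
T₁ = [1361×0.65/(4×5.67×10⁻⁸×5.11²)]^(1/4) = 110.55 K.
T₂ = [1361×0.41/(4×5.67×10⁻⁸×7.59²)]^(1/4) = 80.84 K.

T₁/T₂ ≈ 1.368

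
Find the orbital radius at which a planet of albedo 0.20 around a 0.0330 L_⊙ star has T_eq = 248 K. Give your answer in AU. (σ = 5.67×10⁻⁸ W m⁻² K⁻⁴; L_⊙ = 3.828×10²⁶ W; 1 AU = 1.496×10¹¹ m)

L = 0.0330 × 3.828×10²⁶ = 1.26×10²⁵ W.
From T_eq⁴ = L(1−A)/(16πσd²): d = √[L(1−A)/(16πσT_eq⁴)].
d = √[1.26×10²⁵ × 0.80 / (16π × 5.67×10⁻⁸ × (248)⁴)] = 3.06×10¹⁰ m = 0.205 AU.

d ≈ 0.205 AU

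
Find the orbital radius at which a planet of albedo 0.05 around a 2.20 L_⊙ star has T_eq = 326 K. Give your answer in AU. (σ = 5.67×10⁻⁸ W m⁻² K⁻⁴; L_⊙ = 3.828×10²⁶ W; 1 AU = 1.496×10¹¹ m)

L = 2.20 × 3.828×10²⁶ = 8.42×10²⁶ W.
From T_eq⁴ = L(1−A)/(16πσd²): d = √[L(1−A)/(16πσT_eq⁴)].
d = √[8.42×10²⁶ × 0.95 / (16π × 5.67×10⁻⁸ × (326)⁴)] = 1.58×10¹¹ m = 1.05 AU.

d ≈ 1.05 AU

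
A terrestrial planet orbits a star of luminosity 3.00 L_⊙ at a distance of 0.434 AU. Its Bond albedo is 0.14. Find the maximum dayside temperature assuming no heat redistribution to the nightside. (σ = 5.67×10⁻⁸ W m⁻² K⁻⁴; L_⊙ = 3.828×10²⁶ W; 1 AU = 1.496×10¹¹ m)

T_ss ≈ 757 K

d = 0.434 AU = 6.49×10¹⁰ m.
L = 3.00 × 3.828×10²⁶ = 1.15×10²⁷ W.
Flux: S = L/(4πd²) = 1.15×10²⁷/(4π×(6.49×10¹⁰)²) = 2.17×10⁴ W m⁻².
With no redistribution each surface element balances locally: S(1−A) = σT⁴.
T = [2.17×10⁴ × 0.86 / 5.67×10⁻⁸]^(1/4) = (3.29×10¹¹)^(1/4) = 757 K.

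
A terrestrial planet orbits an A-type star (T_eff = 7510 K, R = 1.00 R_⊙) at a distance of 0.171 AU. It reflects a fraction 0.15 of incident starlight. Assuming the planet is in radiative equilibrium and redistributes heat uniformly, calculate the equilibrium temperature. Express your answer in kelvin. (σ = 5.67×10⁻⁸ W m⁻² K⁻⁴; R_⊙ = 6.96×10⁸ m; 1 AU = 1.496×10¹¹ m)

T_eq ≈ 841 K

R_⋆ = 1.00 × 6.96×10⁸ = 6.96×10⁸ m.
d = 0.171 AU = 2.56×10¹⁰ m.
L = 4πR_⋆²σT_⋆⁴ = 4π(6.96×10⁸)² × 5.67×10⁻⁸ × (7510)⁴ = 1.10×10²⁷ W.
S = L/(4πd²) = 1.34×10⁵ W m⁻².
Energy balance: absorbed = emitted ⇒ πR²·S(1−A) = 4πR²·σT_eq⁴, so T_eq⁴ = S(1−A)/(4σ).
T_eq = [1.34×10⁵ × 0.85 / (4 × 5.67×10⁻⁸)]^(1/4) = (5.00×10¹¹)^(1/4) = 841 K.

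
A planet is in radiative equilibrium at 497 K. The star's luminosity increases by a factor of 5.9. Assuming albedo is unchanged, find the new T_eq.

T_eq ≈ 775 K

T_eq ∝ L^(1/4) · d^(−1/2).
T′ = 497 × 5.9^(1/4) = 775 K.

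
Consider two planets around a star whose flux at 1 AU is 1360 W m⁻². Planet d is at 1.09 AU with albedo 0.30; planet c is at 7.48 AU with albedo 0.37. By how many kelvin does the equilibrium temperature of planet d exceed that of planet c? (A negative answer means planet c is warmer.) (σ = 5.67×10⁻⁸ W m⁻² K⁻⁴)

T_eq = [S₀(1−A)/(4σd²)]^(1/4), so T ∝ (1−A)^(1/4) / √d.
T₁ = [1360×0.70/(4×5.67×10⁻⁸×1.09²)]^(1/4) = 243.80 K.
T₂ = [1360×0.63/(4×5.67×10⁻⁸×7.48²)]^(1/4) = 90.65 K.

ΔT ≈ 153.2 K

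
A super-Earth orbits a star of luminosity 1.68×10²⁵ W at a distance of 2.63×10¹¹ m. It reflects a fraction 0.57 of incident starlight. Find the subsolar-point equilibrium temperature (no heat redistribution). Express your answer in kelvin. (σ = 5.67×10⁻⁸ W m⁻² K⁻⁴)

Flux: S = L/(4πd²) = 1.68×10²⁵/(4π×(2.63×10¹¹)²) = 19.3 W m⁻².
At the subsolar point the surface absorbs S(1−A) and emits σT⁴ per unit area — no factor of 4, since only the local patch is in balance.
T = [19.3 × 0.43 / 5.67×10⁻⁸]^(1/4) = (1.47×10⁸)^(1/4) = 110 K.

T_ss ≈ 110 K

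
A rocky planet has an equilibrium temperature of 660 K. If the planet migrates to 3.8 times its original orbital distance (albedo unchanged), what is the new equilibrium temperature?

T_eq ≈ 339 K

T_eq ∝ L^(1/4) · d^(−1/2).
T′ = 660 / 3.8^(1/2) = 339 K.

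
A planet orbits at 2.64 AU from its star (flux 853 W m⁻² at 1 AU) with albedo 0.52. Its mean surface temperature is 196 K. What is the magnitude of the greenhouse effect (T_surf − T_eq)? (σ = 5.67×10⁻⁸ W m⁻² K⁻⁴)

S = 853/2.64² = 122.4 W m⁻².
T_eq = [S(1−A)/(4σ)]^(1/4) = [122.4×0.48/(4×5.67×10⁻⁸)]^(1/4) = 126.9 K.
ΔT = T_surf − T_eq = 196 − 126.9.

ΔT ≈ 69.1 K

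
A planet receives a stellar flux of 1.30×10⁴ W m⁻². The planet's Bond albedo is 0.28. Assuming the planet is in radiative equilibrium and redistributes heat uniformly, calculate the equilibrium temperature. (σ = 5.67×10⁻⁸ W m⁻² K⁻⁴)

Energy balance: absorbed = emitted ⇒ πR²·S(1−A) = 4πR²·σT_eq⁴, so T_eq⁴ = S(1−A)/(4σ).
T_eq = [1.30×10⁴ × 0.72 / (4 × 5.67×10⁻⁸)]^(1/4) = (4.13×10¹⁰)^(1/4) = 451 K.

T_eq ≈ 451 K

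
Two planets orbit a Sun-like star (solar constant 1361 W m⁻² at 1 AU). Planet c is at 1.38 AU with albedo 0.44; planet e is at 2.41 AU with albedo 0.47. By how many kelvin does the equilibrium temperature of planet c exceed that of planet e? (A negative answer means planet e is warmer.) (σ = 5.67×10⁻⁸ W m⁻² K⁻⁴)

ΔT ≈ 52.0 K

T_eq = [S₀(1−A)/(4σd²)]^(1/4), so T ∝ (1−A)^(1/4) / √d.
T₁ = [1361×0.56/(4×5.67×10⁻⁸×1.38²)]^(1/4) = 204.96 K.
T₂ = [1361×0.53/(4×5.67×10⁻⁸×2.41²)]^(1/4) = 152.97 K.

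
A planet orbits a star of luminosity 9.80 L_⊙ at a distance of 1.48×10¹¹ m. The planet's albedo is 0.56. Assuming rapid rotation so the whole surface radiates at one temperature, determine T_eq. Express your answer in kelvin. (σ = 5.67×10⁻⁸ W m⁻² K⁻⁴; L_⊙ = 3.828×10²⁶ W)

T_eq ≈ 403 K

L = 9.80 × 3.828×10²⁶ = 3.75×10²⁷ W.
Flux: S = L/(4πd²) = 3.75×10²⁷/(4π×(1.48×10¹¹)²) = 1.36×10⁴ W m⁻².
Energy balance: absorbed = emitted ⇒ πR²·S(1−A) = 4πR²·σT_eq⁴, so T_eq⁴ = S(1−A)/(4σ).
T_eq = [1.36×10⁴ × 0.44 / (4 × 5.67×10⁻⁸)]^(1/4) = (2.64×10¹⁰)^(1/4) = 403 K.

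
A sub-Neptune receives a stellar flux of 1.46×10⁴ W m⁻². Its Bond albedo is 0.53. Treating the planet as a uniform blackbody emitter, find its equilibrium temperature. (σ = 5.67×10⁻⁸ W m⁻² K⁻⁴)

Energy balance: absorbed = emitted ⇒ πR²·S(1−A) = 4πR²·σT_eq⁴, so T_eq⁴ = S(1−A)/(4σ).
T_eq = [1.46×10⁴ × 0.47 / (4 × 5.67×10⁻⁸)]^(1/4) = (3.03×10¹⁰)^(1/4) = 417 K.

T_eq ≈ 417 K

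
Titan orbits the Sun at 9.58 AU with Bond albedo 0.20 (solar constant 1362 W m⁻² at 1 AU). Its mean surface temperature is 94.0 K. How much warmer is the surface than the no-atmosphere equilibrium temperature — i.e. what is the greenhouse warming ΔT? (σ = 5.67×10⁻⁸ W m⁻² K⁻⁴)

S = 1362/9.58² = 14.84 W m⁻².
T_eq = [S(1−A)/(4σ)]^(1/4) = [14.84×0.80/(4×5.67×10⁻⁸)]^(1/4) = 85.1 K.
ΔT = T_surf − T_eq = 94 − 85.1.

ΔT ≈ 8.9 K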